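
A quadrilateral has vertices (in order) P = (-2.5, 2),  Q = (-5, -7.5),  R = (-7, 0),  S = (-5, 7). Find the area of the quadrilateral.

32.625

Apply Gauss's area formula: 2A = Σ (x_i·y_{i+1} − x_{i+1}·y_i), indices taken mod 4.
Σ = (28.75) + (-52.5) + (-49) + (7.5) = -65.25
Area = |Σ|/2 = 32.625.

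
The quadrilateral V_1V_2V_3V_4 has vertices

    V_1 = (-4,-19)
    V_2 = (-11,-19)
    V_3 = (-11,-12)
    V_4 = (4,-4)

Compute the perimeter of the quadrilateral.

|V_1V_2| = √((-7)² + (0)²) = √49 = 7
|V_2V_3| = √((0)² + (7)²) = √49 = 7
|V_3V_4| = √((15)² + (8)²) = √289 = 17
|V_4V_1| = √((-8)² + (-15)²) = √289 = 17
Perimeter = 7 + 7 + 17 + 17 = 48.

48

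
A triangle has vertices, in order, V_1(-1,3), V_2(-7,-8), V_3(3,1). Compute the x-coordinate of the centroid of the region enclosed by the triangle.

-5/3

Apply Gauss's area formula. First the cross-terms c_i = x_i·y_{i+1} − x_{i+1}·y_i:
  29, 17, 10  ⇒  2A = 56, A = 28.
Then Σ (x_i + x_{i+1})·c_i = -280, so x̄ = -280 / (6·28) = -5/3.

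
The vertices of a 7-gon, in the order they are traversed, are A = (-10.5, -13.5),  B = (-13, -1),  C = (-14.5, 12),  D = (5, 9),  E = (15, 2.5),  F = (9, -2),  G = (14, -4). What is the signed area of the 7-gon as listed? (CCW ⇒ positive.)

-470

Σ = (-165) + (-170.5) + (-190.5) + (-122.5) + (-52.5) + (-8) + (-231) = -940
Signed area = Σ/2 = -470 (negative ⇒ clockwise traversal).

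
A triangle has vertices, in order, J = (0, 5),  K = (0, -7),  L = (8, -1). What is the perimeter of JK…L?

32

|JK| = √((0)² + (-12)²) = √144 = 12
|KL| = √((8)² + (6)²) = √100 = 10
|LJ| = √((-8)² + (6)²) = √100 = 10
Perimeter = 12 + 10 + 10 = 32.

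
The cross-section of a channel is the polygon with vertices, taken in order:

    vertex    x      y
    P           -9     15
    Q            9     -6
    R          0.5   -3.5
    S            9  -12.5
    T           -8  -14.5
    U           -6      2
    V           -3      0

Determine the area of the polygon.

228.375

Σ = (-81) + (-28.5) + (25.25) + (-230.5) + (-103) + (6) + (-45) = -456.75
Area = |Σ|/2 = 228.375.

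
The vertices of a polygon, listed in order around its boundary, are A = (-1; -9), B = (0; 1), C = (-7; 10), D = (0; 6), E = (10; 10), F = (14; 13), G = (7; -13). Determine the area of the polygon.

227.5

Apply the surveyor's formula: 2A = Σ (x_i·y_{i+1} − x_{i+1}·y_i), indices taken mod 7.
Cross-terms: -1, 7, -42, -60, -10, -273, -76  ⇒  Σ = -455
Area = |Σ|/2 = 227.5.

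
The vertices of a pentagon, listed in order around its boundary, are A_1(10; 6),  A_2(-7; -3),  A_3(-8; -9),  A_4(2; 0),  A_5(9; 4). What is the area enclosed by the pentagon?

45.5

Apply Gauss's area formula: 2A = Σ (x_i·y_{i+1} − x_{i+1}·y_i), indices taken mod 5.
Σ = (12) + (39) + (18) + (8) + (14) = 91
Area = |Σ|/2 = 45.5.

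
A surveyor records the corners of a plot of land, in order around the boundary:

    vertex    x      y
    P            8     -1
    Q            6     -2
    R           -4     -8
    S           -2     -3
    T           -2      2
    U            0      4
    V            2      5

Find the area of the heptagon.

69

Apply the shoelace (surveyor's) formula: 2A = Σ (x_i·y_{i+1} − x_{i+1}·y_i), indices taken mod 7.
P→Q: (8)(-2) − (6)(-1) = -10
Q→R: (6)(-8) − (-4)(-2) = -56
R→S: (-4)(-3) − (-2)(-8) = -4
S→T: (-2)(2) − (-2)(-3) = -10
T→U: (-2)(4) − (0)(2) = -8
U→V: (0)(5) − (2)(4) = -8
V→P: (2)(-1) − (8)(5) = -42
Σ = -138
Area = |Σ|/2 = 69.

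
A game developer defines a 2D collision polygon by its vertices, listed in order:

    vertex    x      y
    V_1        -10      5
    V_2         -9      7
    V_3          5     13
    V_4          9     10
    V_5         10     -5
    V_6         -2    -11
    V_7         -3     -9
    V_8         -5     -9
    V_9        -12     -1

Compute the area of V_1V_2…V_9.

Cross-terms: -25, -152, -67, -145, -120, -15, -18, -103, -70  ⇒  Σ = -715
Area = |Σ|/2 = 357.5.

357.5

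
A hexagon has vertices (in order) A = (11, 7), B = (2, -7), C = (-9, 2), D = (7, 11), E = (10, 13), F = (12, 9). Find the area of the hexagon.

181.5

Cross-terms: -91, -59, -113, -19, -66, -15  ⇒  Σ = -363
Area = |Σ|/2 = 181.5.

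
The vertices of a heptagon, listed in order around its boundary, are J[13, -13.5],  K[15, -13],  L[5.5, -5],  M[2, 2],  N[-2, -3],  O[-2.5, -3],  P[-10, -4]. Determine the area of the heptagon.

107.25

Apply the shoelace (surveyor's) formula: 2A = Σ (x_i·y_{i+1} − x_{i+1}·y_i), indices taken mod 7.
Cross-terms: 33.5, -3.5, 21, -2, -1.5, -20, 187  ⇒  Σ = 214.5
Area = |Σ|/2 = 107.25.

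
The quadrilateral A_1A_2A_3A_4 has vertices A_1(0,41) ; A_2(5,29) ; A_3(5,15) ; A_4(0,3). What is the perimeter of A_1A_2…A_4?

78

|A_1A_2| = √((5)² + (-12)²) = √169 = 13
|A_2A_3| = √((0)² + (-14)²) = √196 = 14
|A_3A_4| = √((-5)² + (-12)²) = √169 = 13
|A_4A_1| = √((0)² + (38)²) = √1444 = 38
Perimeter = 13 + 14 + 13 + 38 = 78.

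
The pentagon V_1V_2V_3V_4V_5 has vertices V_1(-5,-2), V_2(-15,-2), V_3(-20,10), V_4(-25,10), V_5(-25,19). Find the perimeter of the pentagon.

|V_1V_2| = √((-10)² + (0)²) = √100 = 10
|V_2V_3| = √((-5)² + (12)²) = √169 = 13
|V_3V_4| = √((-5)² + (0)²) = √25 = 5
|V_4V_5| = √((0)² + (9)²) = √81 = 9
|V_5V_1| = √((20)² + (-21)²) = √841 = 29
Perimeter = 10 + 13 + 5 + 9 + 29 = 66.

66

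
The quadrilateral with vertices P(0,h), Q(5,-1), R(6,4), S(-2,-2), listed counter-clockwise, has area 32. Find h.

Write out the shoelace sum; only the two edges meeting at P involve h:
2·Area = [((-2)·h − 0·(-2)) + (0·(-1) − 5·h)] + 22
       = -7·h + 22 = 64
⇒ h = -6.

-6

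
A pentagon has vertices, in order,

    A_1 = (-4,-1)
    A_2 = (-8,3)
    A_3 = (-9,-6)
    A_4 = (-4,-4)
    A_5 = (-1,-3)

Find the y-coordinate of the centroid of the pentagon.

-397/192

Apply the shoelace (surveyor's) formula. First the cross-terms c_i = x_i·y_{i+1} − x_{i+1}·y_i:
  -20, 75, 12, 8, -11  ⇒  2A = 64, A = 32.
Then Σ (y_i + y_{i+1})·c_i = -397, so ȳ = -397 / (6·32) = -397/192.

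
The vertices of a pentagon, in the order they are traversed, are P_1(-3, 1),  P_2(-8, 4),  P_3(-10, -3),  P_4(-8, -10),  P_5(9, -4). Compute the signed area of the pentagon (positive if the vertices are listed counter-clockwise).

127.5

Σ = (-4) + (64) + (76) + (122) + (-3) = 255
Signed area = Σ/2 = 127.5 (positive ⇒ counter-clockwise traversal).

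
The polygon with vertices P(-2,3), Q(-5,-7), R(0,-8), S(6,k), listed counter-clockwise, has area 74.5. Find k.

7

The doubled signed area Σ (x_i y_{i+1} − x_{i+1} y_i) is linear in k.
With k=0 it equals 135; the coefficient of k is 2 (from the two edges through S).
So 2·k + 135 = 2·74.5 = 149 ⇒ k = 7.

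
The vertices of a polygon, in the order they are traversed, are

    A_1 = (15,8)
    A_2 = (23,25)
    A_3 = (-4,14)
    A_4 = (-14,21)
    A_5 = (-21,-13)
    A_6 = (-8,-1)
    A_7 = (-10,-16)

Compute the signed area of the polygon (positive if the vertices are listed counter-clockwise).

Cross-terms: 191, 422, 112, 623, -83, 118, 160  ⇒  Σ = 1543
Signed area = Σ/2 = 771.5 (positive ⇒ counter-clockwise traversal).

771.5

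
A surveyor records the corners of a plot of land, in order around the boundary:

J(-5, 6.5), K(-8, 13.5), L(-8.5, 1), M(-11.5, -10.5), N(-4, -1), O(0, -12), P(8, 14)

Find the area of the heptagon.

213.75

Apply the shoelace formula: 2A = Σ (x_i·y_{i+1} − x_{i+1}·y_i), indices taken mod 7.
Σ = (-15.5) + (106.75) + (100.75) + (-30.5) + (48) + (96) + (122) = 427.5
Area = |Σ|/2 = 213.75.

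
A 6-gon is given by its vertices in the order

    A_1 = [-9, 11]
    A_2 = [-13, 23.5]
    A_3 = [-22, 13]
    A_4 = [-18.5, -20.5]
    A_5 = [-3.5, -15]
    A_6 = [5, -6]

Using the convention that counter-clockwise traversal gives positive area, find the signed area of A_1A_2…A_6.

A_1→A_2: (-9)(23.5) − (-13)(11) = -68.5
A_2→A_3: (-13)(13) − (-22)(23.5) = 348
A_3→A_4: (-22)(-20.5) − (-18.5)(13) = 691.5
A_4→A_5: (-18.5)(-15) − (-3.5)(-20.5) = 205.75
A_5→A_6: (-3.5)(-6) − (5)(-15) = 96
A_6→A_1: (5)(11) − (-9)(-6) = 1
Σ = 1273.75
Signed area = Σ/2 = 636.875 (positive ⇒ counter-clockwise traversal).

636.875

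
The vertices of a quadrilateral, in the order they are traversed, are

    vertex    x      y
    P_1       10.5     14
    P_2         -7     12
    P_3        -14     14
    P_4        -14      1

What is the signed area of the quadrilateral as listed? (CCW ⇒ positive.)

Cross-terms: 224, 70, 182, -206.5  ⇒  Σ = 269.5
Signed area = Σ/2 = 134.75 (positive ⇒ counter-clockwise traversal).

134.75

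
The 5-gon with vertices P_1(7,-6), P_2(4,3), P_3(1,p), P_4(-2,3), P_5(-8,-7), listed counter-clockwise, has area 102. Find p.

The doubled signed area Σ (x_i y_{i+1} − x_{i+1} y_i) is linear in p.
With p=0 it equals 180; the coefficient of p is 6 (from the two edges through P_3).
So 6·p + 180 = 2·102 = 204 ⇒ p = 4.

4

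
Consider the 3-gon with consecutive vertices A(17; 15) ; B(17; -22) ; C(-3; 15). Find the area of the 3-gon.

Apply the shoelace formula: 2A = Σ (x_i·y_{i+1} − x_{i+1}·y_i), indices taken mod 3.
Cross-terms: -629, 189, -300  ⇒  Σ = -740
Area = |Σ|/2 = 370.

370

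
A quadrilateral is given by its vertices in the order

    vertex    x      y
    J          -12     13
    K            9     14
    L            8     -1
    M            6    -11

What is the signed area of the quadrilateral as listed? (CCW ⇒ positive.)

-271

Cross-terms: -285, -121, -82, -54  ⇒  Σ = -542
Signed area = Σ/2 = -271 (negative ⇒ clockwise traversal).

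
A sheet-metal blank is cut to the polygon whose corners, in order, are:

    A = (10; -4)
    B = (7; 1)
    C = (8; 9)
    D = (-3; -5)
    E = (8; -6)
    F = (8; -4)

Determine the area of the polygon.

Cross-terms: 38, 55, -13, 58, 16, 8  ⇒  Σ = 162
Area = |Σ|/2 = 81.

81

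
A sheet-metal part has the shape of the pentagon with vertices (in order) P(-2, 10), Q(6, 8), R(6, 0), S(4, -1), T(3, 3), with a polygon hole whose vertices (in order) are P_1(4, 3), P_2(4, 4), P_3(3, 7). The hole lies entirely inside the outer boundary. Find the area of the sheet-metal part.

Outer boundary:
Apply Gauss's area formula: 2A = Σ (x_i·y_{i+1} − x_{i+1}·y_i), indices taken mod 5.
Cross-terms: -76, -48, -6, 15, 36  ⇒  Σ = -79
Area = |Σ|/2 = 39.5.
Hole:
Σ = (4) + (16) + (-19) = 1
Area = |Σ|/2 = 0.5.
Net area = 39.5 − 0.5 = 39.

39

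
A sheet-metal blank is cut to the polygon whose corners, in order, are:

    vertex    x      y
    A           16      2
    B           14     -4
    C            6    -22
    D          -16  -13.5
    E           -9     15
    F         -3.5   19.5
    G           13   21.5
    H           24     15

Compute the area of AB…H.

A→B: (16)(-4) − (14)(2) = -92
B→C: (14)(-22) − (6)(-4) = -284
C→D: (6)(-13.5) − (-16)(-22) = -433
D→E: (-16)(15) − (-9)(-13.5) = -361.5
E→F: (-9)(19.5) − (-3.5)(15) = -123
F→G: (-3.5)(21.5) − (13)(19.5) = -328.75
G→H: (13)(15) − (24)(21.5) = -321
H→A: (24)(2) − (16)(15) = -192
Σ = -2135.25
Area = |Σ|/2 = 1067.625.

1067.625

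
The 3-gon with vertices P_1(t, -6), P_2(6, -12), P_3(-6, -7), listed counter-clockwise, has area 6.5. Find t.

-11

The doubled signed area Σ (x_i y_{i+1} − x_{i+1} y_i) is linear in t.
With t=0 it equals -42; the coefficient of t is -5 (from the two edges through P_1).
So -5·t + -42 = 2·6.5 = 13 ⇒ t = -11.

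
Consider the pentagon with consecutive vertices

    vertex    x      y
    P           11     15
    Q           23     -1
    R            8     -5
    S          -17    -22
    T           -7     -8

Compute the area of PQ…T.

Apply the surveyor's formula: 2A = Σ (x_i·y_{i+1} − x_{i+1}·y_i), indices taken mod 5.
Σ = (-356) + (-107) + (-261) + (-18) + (-17) = -759
Area = |Σ|/2 = 379.5.

379.5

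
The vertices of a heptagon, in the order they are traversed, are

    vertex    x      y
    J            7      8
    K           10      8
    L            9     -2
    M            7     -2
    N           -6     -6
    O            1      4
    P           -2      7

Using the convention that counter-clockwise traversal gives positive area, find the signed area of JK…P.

Apply the shoelace formula: 2A = Σ (x_i·y_{i+1} − x_{i+1}·y_i), indices taken mod 7.
Σ = (-24) + (-92) + (-4) + (-54) + (-18) + (15) + (-65) = -242
Signed area = Σ/2 = -121 (negative ⇒ clockwise traversal).

-121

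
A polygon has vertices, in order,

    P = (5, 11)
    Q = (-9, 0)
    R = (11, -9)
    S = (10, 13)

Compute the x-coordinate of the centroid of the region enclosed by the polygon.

889/229

Apply the shoelace formula. First the cross-terms c_i = x_i·y_{i+1} − x_{i+1}·y_i:
  99, 81, 233, 45  ⇒  2A = 458, A = 229.
Then Σ (x_i + x_{i+1})·c_i = 5334, so x̄ = 5334 / (6·229) = 889/229.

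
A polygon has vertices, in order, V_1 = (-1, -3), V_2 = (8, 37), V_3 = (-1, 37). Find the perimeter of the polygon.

90

|V_1V_2| = √((9)² + (40)²) = √1681 = 41
|V_2V_3| = √((-9)² + (0)²) = √81 = 9
|V_3V_1| = √((0)² + (-40)²) = √1600 = 40
Perimeter = 41 + 9 + 40 = 90.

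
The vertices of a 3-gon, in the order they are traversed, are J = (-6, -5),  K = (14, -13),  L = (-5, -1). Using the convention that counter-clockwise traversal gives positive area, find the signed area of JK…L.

Apply the shoelace formula: 2A = Σ (x_i·y_{i+1} − x_{i+1}·y_i), indices taken mod 3.
Cross-terms: 148, -79, 19  ⇒  Σ = 88
Signed area = Σ/2 = 44 (positive ⇒ counter-clockwise traversal).

44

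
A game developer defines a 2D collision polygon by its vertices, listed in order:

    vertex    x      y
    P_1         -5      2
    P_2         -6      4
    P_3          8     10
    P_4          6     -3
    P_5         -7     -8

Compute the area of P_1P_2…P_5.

153.5

Apply the shoelace (surveyor's) formula: 2A = Σ (x_i·y_{i+1} − x_{i+1}·y_i), indices taken mod 5.
P_1→P_2: (-5)(4) − (-6)(2) = -8
P_2→P_3: (-6)(10) − (8)(4) = -92
P_3→P_4: (8)(-3) − (6)(10) = -84
P_4→P_5: (6)(-8) − (-7)(-3) = -69
P_5→P_1: (-7)(2) − (-5)(-8) = -54
Σ = -307
Area = |Σ|/2 = 153.5.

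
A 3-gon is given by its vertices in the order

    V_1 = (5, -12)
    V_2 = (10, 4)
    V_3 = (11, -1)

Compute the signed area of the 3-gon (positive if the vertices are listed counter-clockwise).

-20.5

Apply the surveyor's formula: 2A = Σ (x_i·y_{i+1} − x_{i+1}·y_i), indices taken mod 3.
Σ = (140) + (-54) + (-127) = -41
Signed area = Σ/2 = -20.5 (negative ⇒ clockwise traversal).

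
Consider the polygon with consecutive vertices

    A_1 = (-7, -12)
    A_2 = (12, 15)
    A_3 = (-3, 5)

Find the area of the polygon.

107.5

Cross-terms: 39, 105, 71  ⇒  Σ = 215
Area = |Σ|/2 = 107.5.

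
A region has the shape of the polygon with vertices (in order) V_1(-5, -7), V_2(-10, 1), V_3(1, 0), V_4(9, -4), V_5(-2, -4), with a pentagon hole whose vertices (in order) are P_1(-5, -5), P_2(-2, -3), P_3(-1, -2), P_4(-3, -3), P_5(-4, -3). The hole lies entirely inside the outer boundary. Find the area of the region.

62.5

Outer boundary:
Apply the shoelace formula: 2A = Σ (x_i·y_{i+1} − x_{i+1}·y_i), indices taken mod 5.
Σ = (-75) + (-1) + (-4) + (-44) + (-6) = -130
Area = |Σ|/2 = 65.
Hole:
Apply Gauss's area formula: 2A = Σ (x_i·y_{i+1} − x_{i+1}·y_i), indices taken mod 5.
Σ = (5) + (1) + (-3) + (-3) + (5) = 5
Area = |Σ|/2 = 2.5.
Net area = 65 − 2.5 = 62.5.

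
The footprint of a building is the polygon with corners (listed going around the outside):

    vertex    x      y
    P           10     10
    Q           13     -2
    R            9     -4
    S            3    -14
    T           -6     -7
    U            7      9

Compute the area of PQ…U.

214

Apply the shoelace formula: 2A = Σ (x_i·y_{i+1} − x_{i+1}·y_i), indices taken mod 6.
Cross-terms: -150, -34, -114, -105, -5, -20  ⇒  Σ = -428
Area = |Σ|/2 = 214.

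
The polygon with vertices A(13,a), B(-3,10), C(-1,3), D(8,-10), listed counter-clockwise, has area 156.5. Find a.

6

The doubled signed area Σ (x_i y_{i+1} − x_{i+1} y_i) is linear in a.
With a=0 it equals 247; the coefficient of a is 11 (from the two edges through A).
So 11·a + 247 = 2·156.5 = 313 ⇒ a = 6.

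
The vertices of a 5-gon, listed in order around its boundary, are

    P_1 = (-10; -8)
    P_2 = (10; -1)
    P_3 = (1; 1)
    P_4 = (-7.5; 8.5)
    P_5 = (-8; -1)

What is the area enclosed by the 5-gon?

Apply the surveyor's formula: 2A = Σ (x_i·y_{i+1} − x_{i+1}·y_i), indices taken mod 5.
Σ = (90) + (11) + (16) + (75.5) + (54) = 246.5
Area = |Σ|/2 = 123.25.

123.25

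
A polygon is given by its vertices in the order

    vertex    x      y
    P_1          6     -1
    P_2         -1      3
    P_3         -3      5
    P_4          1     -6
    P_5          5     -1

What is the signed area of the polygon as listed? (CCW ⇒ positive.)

32

P_1→P_2: (6)(3) − (-1)(-1) = 17
P_2→P_3: (-1)(5) − (-3)(3) = 4
P_3→P_4: (-3)(-6) − (1)(5) = 13
P_4→P_5: (1)(-1) − (5)(-6) = 29
P_5→P_1: (5)(-1) − (6)(-1) = 1
Σ = 64
Signed area = Σ/2 = 32 (positive ⇒ counter-clockwise traversal).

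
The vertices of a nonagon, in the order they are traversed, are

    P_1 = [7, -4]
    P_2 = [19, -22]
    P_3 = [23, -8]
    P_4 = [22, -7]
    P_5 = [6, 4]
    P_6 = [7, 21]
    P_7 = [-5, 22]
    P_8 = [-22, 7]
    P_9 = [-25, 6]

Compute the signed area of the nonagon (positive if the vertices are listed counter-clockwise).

Apply Gauss's area formula: 2A = Σ (x_i·y_{i+1} − x_{i+1}·y_i), indices taken mod 9.
P_1→P_2: (7)(-22) − (19)(-4) = -78
P_2→P_3: (19)(-8) − (23)(-22) = 354
P_3→P_4: (23)(-7) − (22)(-8) = 15
P_4→P_5: (22)(4) − (6)(-7) = 130
P_5→P_6: (6)(21) − (7)(4) = 98
P_6→P_7: (7)(22) − (-5)(21) = 259
P_7→P_8: (-5)(7) − (-22)(22) = 449
P_8→P_9: (-22)(6) − (-25)(7) = 43
P_9→P_1: (-25)(-4) − (7)(6) = 58
Σ = 1328
Signed area = Σ/2 = 664 (positive ⇒ counter-clockwise traversal).

664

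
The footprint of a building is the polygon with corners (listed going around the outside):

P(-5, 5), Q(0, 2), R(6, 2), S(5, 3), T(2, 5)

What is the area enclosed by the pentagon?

Apply Gauss's area formula: 2A = Σ (x_i·y_{i+1} − x_{i+1}·y_i), indices taken mod 5.
P→Q: (-5)(2) − (0)(5) = -10
Q→R: (0)(2) − (6)(2) = -12
R→S: (6)(3) − (5)(2) = 8
S→T: (5)(5) − (2)(3) = 19
T→P: (2)(5) − (-5)(5) = 35
Σ = 40
Area = |Σ|/2 = 20.

20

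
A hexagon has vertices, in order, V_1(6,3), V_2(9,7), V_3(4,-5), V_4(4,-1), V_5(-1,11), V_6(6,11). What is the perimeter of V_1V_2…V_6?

50

|V_1V_2| = √((3)² + (4)²) = √25 = 5
|V_2V_3| = √((-5)² + (-12)²) = √169 = 13
|V_3V_4| = √((0)² + (4)²) = √16 = 4
|V_4V_5| = √((-5)² + (12)²) = √169 = 13
|V_5V_6| = √((7)² + (0)²) = √49 = 7
|V_6V_1| = √((0)² + (-8)²) = √64 = 8
Perimeter = 5 + 13 + 4 + 13 + 7 + 8 = 50.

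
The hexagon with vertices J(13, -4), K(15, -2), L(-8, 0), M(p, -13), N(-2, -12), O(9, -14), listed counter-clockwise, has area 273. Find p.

-14

Write out the shoelace sum; only the two edges meeting at M involve p:
2·Area = [((-8)·(-13) − p·0) + (p·(-12) − (-2)·(-13))] + 300
       = -12·p + 378 = 546
⇒ p = -14.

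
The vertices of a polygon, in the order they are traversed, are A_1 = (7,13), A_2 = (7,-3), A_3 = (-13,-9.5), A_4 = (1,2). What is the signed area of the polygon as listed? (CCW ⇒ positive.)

Apply the shoelace formula: 2A = Σ (x_i·y_{i+1} − x_{i+1}·y_i), indices taken mod 4.
Σ = (-112) + (-105.5) + (-16.5) + (-1) = -235
Signed area = Σ/2 = -117.5 (negative ⇒ clockwise traversal).

-117.5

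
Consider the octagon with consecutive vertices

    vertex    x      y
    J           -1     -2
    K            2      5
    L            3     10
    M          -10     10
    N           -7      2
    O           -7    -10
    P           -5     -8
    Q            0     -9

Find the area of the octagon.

Apply Gauss's area formula: 2A = Σ (x_i·y_{i+1} − x_{i+1}·y_i), indices taken mod 8.
Σ = (-1) + (5) + (130) + (50) + (84) + (6) + (45) + (-9) = 310
Area = |Σ|/2 = 155.

155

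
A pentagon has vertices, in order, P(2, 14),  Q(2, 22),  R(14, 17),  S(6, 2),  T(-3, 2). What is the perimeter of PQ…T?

60

|PQ| = √((0)² + (8)²) = √64 = 8
|QR| = √((12)² + (-5)²) = √169 = 13
|RS| = √((-8)² + (-15)²) = √289 = 17
|ST| = √((-9)² + (0)²) = √81 = 9
|TP| = √((5)² + (12)²) = √169 = 13
Perimeter = 8 + 13 + 17 + 9 + 13 = 60.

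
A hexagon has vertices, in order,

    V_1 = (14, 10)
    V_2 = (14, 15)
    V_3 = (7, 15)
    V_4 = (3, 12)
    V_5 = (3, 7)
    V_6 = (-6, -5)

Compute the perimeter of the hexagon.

62

|V_1V_2| = √((0)² + (5)²) = √25 = 5
|V_2V_3| = √((-7)² + (0)²) = √49 = 7
|V_3V_4| = √((-4)² + (-3)²) = √25 = 5
|V_4V_5| = √((0)² + (-5)²) = √25 = 5
|V_5V_6| = √((-9)² + (-12)²) = √225 = 15
|V_6V_1| = √((20)² + (15)²) = √625 = 25
Perimeter = 5 + 7 + 5 + 5 + 15 + 25 = 62.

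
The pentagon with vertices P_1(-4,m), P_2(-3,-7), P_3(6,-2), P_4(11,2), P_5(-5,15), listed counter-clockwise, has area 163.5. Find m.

9

The doubled signed area Σ (x_i y_{i+1} − x_{i+1} y_i) is linear in m.
With m=0 it equals 345; the coefficient of m is -2 (from the two edges through P_1).
So -2·m + 345 = 2·163.5 = 327 ⇒ m = 9.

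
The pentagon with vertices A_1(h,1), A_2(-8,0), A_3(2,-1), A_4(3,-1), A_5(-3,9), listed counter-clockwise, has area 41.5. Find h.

-5

The doubled signed area Σ (x_i y_{i+1} − x_{i+1} y_i) is linear in h.
With h=0 it equals 38; the coefficient of h is -9 (from the two edges through A_1).
So -9·h + 38 = 2·41.5 = 83 ⇒ h = -5.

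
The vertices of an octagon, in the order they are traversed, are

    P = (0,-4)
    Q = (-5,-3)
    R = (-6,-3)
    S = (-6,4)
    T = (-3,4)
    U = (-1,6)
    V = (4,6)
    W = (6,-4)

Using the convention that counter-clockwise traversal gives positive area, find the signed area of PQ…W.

-98.5

Σ = (-20) + (-3) + (-42) + (-12) + (-14) + (-30) + (-52) + (-24) = -197
Signed area = Σ/2 = -98.5 (negative ⇒ clockwise traversal).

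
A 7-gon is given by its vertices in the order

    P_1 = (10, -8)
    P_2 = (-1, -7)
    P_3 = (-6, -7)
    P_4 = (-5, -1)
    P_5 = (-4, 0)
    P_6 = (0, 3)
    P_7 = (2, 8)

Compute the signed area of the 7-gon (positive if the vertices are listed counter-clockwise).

-130

Apply the shoelace (surveyor's) formula: 2A = Σ (x_i·y_{i+1} − x_{i+1}·y_i), indices taken mod 7.
Σ = (-78) + (-35) + (-29) + (-4) + (-12) + (-6) + (-96) = -260
Signed area = Σ/2 = -130 (negative ⇒ clockwise traversal).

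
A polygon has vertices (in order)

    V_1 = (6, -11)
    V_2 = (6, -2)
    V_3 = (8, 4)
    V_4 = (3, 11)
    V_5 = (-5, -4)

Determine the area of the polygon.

146

Apply the surveyor's formula: 2A = Σ (x_i·y_{i+1} − x_{i+1}·y_i), indices taken mod 5.
Cross-terms: 54, 40, 76, 43, 79  ⇒  Σ = 292
Area = |Σ|/2 = 146.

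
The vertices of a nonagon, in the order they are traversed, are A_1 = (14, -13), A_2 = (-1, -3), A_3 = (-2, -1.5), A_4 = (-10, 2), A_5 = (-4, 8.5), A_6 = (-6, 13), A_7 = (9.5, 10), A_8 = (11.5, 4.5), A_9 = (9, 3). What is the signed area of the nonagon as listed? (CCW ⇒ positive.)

A_1→A_2: (14)(-3) − (-1)(-13) = -55
A_2→A_3: (-1)(-1.5) − (-2)(-3) = -4.5
A_3→A_4: (-2)(2) − (-10)(-1.5) = -19
A_4→A_5: (-10)(8.5) − (-4)(2) = -77
A_5→A_6: (-4)(13) − (-6)(8.5) = -1
A_6→A_7: (-6)(10) − (9.5)(13) = -183.5
A_7→A_8: (9.5)(4.5) − (11.5)(10) = -72.25
A_8→A_9: (11.5)(3) − (9)(4.5) = -6
A_9→A_1: (9)(-13) − (14)(3) = -159
Σ = -577.25
Signed area = Σ/2 = -288.625 (negative ⇒ clockwise traversal).

-288.625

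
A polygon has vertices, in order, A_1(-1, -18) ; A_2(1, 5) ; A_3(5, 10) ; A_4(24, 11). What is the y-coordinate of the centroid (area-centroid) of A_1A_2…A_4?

Apply Gauss's area formula. First the cross-terms c_i = x_i·y_{i+1} − x_{i+1}·y_i:
  13, -15, -185, -421  ⇒  2A = -608, A = -304.
Then Σ (y_i + y_{i+1})·c_i = -1332, so ȳ = -1332 / (6·(-304)) = 111/152.

111/152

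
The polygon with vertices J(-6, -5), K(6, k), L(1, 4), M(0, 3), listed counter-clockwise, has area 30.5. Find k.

2

The doubled signed area Σ (x_i y_{i+1} − x_{i+1} y_i) is linear in k.
With k=0 it equals 75; the coefficient of k is -7 (from the two edges through K).
So -7·k + 75 = 2·30.5 = 61 ⇒ k = 2.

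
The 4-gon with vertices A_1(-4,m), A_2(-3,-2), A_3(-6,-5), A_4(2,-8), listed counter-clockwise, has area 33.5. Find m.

Write out the shoelace sum; only the two edges meeting at A_1 involve m:
2·Area = [(2·m − (-4)·(-8)) + ((-4)·(-2) − (-3)·m)] + 61
       = 5·m + 37 = 67
⇒ m = 6.

6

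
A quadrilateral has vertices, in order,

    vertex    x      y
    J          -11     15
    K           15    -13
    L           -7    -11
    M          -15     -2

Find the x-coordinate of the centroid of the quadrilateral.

Apply the shoelace formula. First the cross-terms c_i = x_i·y_{i+1} − x_{i+1}·y_i:
  -82, -256, -151, -247  ⇒  2A = -736, A = -368.
Then Σ (x_i + x_{i+1})·c_i = 7368, so x̄ = 7368 / (6·(-368)) = -307/92.

-307/92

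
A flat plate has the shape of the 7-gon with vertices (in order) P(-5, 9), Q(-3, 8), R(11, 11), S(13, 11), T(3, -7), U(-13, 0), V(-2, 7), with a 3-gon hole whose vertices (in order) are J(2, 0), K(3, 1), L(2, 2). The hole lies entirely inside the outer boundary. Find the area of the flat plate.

221.5

Outer boundary:
Σ = (-13) + (-121) + (-22) + (-124) + (-91) + (-91) + (17) = -445
Area = |Σ|/2 = 222.5.
Hole:
Apply Gauss's area formula: 2A = Σ (x_i·y_{i+1} − x_{i+1}·y_i), indices taken mod 3.
Σ = (2) + (4) + (-4) = 2
Area = |Σ|/2 = 1.
Net area = 222.5 − 1 = 221.5.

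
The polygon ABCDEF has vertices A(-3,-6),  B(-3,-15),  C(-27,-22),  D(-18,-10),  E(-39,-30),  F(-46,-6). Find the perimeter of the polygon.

146

|AB| = √((0)² + (-9)²) = √81 = 9
|BC| = √((-24)² + (-7)²) = √625 = 25
|CD| = √((9)² + (12)²) = √225 = 15
|DE| = √((-21)² + (-20)²) = √841 = 29
|EF| = √((-7)² + (24)²) = √625 = 25
|FA| = √((43)² + (0)²) = √1849 = 43
Perimeter = 9 + 25 + 15 + 29 + 25 + 43 = 146.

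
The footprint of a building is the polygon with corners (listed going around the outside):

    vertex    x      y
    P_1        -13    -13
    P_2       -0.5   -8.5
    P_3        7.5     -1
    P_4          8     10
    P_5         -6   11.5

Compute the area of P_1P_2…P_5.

Apply the shoelace (surveyor's) formula: 2A = Σ (x_i·y_{i+1} − x_{i+1}·y_i), indices taken mod 5.
Cross-terms: 104, 64.25, 83, 152, 227.5  ⇒  Σ = 630.75
Area = |Σ|/2 = 315.375.

315.375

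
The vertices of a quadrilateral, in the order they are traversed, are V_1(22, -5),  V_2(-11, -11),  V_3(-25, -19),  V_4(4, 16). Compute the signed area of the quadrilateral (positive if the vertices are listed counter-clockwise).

-529.5

Σ = (-297) + (-66) + (-324) + (-372) = -1059
Signed area = Σ/2 = -529.5 (negative ⇒ clockwise traversal).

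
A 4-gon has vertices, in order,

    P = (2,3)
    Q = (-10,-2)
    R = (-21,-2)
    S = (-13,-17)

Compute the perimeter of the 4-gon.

66

|PQ| = √((-12)² + (-5)²) = √169 = 13
|QR| = √((-11)² + (0)²) = √121 = 11
|RS| = √((8)² + (-15)²) = √289 = 17
|SP| = √((15)² + (20)²) = √625 = 25
Perimeter = 13 + 11 + 17 + 25 = 66.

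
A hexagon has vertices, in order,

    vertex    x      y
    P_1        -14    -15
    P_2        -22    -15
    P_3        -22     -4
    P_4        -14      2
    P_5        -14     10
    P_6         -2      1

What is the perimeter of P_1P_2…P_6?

72

|P_1P_2| = √((-8)² + (0)²) = √64 = 8
|P_2P_3| = √((0)² + (11)²) = √121 = 11
|P_3P_4| = √((8)² + (6)²) = √100 = 10
|P_4P_5| = √((0)² + (8)²) = √64 = 8
|P_5P_6| = √((12)² + (-9)²) = √225 = 15
|P_6P_1| = √((-12)² + (-16)²) = √400 = 20
Perimeter = 8 + 11 + 10 + 8 + 15 + 20 = 72.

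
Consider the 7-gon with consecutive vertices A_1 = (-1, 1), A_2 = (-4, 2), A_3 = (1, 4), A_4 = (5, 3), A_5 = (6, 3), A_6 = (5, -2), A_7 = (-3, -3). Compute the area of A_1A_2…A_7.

Apply the shoelace formula: 2A = Σ (x_i·y_{i+1} − x_{i+1}·y_i), indices taken mod 7.
Cross-terms: 2, -18, -17, -3, -27, -21, -6  ⇒  Σ = -90
Area = |Σ|/2 = 45.

45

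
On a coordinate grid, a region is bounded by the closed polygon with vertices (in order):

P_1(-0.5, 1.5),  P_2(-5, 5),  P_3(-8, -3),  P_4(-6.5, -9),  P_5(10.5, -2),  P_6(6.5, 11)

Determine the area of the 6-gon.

Apply Gauss's area formula: 2A = Σ (x_i·y_{i+1} − x_{i+1}·y_i), indices taken mod 6.
P_1→P_2: (-0.5)(5) − (-5)(1.5) = 5
P_2→P_3: (-5)(-3) − (-8)(5) = 55
P_3→P_4: (-8)(-9) − (-6.5)(-3) = 52.5
P_4→P_5: (-6.5)(-2) − (10.5)(-9) = 107.5
P_5→P_6: (10.5)(11) − (6.5)(-2) = 128.5
P_6→P_1: (6.5)(1.5) − (-0.5)(11) = 15.25
Σ = 363.75
Area = |Σ|/2 = 181.875.

181.875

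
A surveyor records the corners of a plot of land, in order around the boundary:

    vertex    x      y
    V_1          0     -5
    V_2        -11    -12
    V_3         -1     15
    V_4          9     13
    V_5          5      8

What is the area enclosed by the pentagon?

199

Apply the shoelace formula: 2A = Σ (x_i·y_{i+1} − x_{i+1}·y_i), indices taken mod 5.
Σ = (-55) + (-177) + (-148) + (7) + (-25) = -398
Area = |Σ|/2 = 199.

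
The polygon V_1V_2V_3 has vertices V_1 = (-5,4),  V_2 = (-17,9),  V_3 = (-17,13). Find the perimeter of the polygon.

|V_1V_2| = √((-12)² + (5)²) = √169 = 13
|V_2V_3| = √((0)² + (4)²) = √16 = 4
|V_3V_1| = √((12)² + (-9)²) = √225 = 15
Perimeter = 13 + 4 + 15 = 32.

32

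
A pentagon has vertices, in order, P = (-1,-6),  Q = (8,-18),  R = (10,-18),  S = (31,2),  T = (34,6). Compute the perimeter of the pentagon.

|PQ| = √((9)² + (-12)²) = √225 = 15
|QR| = √((2)² + (0)²) = √4 = 2
|RS| = √((21)² + (20)²) = √841 = 29
|ST| = √((3)² + (4)²) = √25 = 5
|TP| = √((-35)² + (-12)²) = √1369 = 37
Perimeter = 15 + 2 + 29 + 5 + 37 = 88.

88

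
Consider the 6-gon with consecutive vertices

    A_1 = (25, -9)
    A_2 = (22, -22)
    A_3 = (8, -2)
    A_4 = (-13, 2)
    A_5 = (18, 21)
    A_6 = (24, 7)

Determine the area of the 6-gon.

654

Σ = (-352) + (132) + (-10) + (-309) + (-378) + (-391) = -1308
Area = |Σ|/2 = 654.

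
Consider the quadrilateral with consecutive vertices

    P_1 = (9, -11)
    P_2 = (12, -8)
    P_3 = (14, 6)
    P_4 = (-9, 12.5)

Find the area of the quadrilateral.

229.75

Apply Gauss's area formula: 2A = Σ (x_i·y_{i+1} − x_{i+1}·y_i), indices taken mod 4.
P_1→P_2: (9)(-8) − (12)(-11) = 60
P_2→P_3: (12)(6) − (14)(-8) = 184
P_3→P_4: (14)(12.5) − (-9)(6) = 229
P_4→P_1: (-9)(-11) − (9)(12.5) = -13.5
Σ = 459.5
Area = |Σ|/2 = 229.75.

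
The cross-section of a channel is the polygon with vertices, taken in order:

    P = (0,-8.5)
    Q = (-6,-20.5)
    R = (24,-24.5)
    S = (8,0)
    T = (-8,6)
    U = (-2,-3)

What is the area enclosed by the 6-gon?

442.5

Apply the shoelace (surveyor's) formula: 2A = Σ (x_i·y_{i+1} − x_{i+1}·y_i), indices taken mod 6.
Σ = (-51) + (639) + (196) + (48) + (36) + (17) = 885
Area = |Σ|/2 = 442.5.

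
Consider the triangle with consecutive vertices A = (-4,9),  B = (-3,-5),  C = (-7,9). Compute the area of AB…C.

21

Apply the surveyor's formula: 2A = Σ (x_i·y_{i+1} − x_{i+1}·y_i), indices taken mod 3.
Cross-terms: 47, -62, -27  ⇒  Σ = -42
Area = |Σ|/2 = 21.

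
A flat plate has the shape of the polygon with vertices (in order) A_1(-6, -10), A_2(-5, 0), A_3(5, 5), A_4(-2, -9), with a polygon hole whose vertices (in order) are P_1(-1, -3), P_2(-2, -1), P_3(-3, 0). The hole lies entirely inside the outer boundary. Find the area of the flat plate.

71.5

Outer boundary:
A_1→A_2: (-6)(0) − (-5)(-10) = -50
A_2→A_3: (-5)(5) − (5)(0) = -25
A_3→A_4: (5)(-9) − (-2)(5) = -35
A_4→A_1: (-2)(-10) − (-6)(-9) = -34
Σ = -144
Area = |Σ|/2 = 72.
Hole:
Apply the shoelace formula: 2A = Σ (x_i·y_{i+1} − x_{i+1}·y_i), indices taken mod 3.
Σ = (-5) + (-3) + (9) = 1
Area = |Σ|/2 = 0.5.
Net area = 72 − 0.5 = 71.5.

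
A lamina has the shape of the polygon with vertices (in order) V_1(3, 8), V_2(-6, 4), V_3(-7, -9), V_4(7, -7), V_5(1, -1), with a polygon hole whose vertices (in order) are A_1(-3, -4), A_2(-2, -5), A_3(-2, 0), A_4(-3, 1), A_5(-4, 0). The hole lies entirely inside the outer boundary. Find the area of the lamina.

125

Outer boundary:
Apply the surveyor's formula: 2A = Σ (x_i·y_{i+1} − x_{i+1}·y_i), indices taken mod 5.
Cross-terms: 60, 82, 112, 0, 11  ⇒  Σ = 265
Area = |Σ|/2 = 132.5.
Hole:
A_1→A_2: (-3)(-5) − (-2)(-4) = 7
A_2→A_3: (-2)(0) − (-2)(-5) = -10
A_3→A_4: (-2)(1) − (-3)(0) = -2
A_4→A_5: (-3)(0) − (-4)(1) = 4
A_5→A_1: (-4)(-4) − (-3)(0) = 16
Σ = 15
Area = |Σ|/2 = 7.5.
Net area = 132.5 − 7.5 = 125.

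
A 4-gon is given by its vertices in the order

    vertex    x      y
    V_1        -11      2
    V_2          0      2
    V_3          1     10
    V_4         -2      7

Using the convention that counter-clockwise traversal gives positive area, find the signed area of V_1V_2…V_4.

38

Apply the surveyor's formula: 2A = Σ (x_i·y_{i+1} − x_{i+1}·y_i), indices taken mod 4.
Σ = (-22) + (-2) + (27) + (73) = 76
Signed area = Σ/2 = 38 (positive ⇒ counter-clockwise traversal).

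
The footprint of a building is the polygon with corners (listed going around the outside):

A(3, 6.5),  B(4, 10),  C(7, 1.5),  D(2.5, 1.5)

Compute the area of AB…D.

Apply the shoelace (surveyor's) formula: 2A = Σ (x_i·y_{i+1} − x_{i+1}·y_i), indices taken mod 4.
Cross-terms: 4, -64, 6.75, 11.75  ⇒  Σ = -41.5
Area = |Σ|/2 = 20.75.

20.75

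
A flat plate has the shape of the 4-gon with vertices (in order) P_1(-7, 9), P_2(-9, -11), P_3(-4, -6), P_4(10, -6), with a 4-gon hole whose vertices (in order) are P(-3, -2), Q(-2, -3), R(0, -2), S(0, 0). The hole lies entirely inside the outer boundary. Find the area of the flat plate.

145.5

Outer boundary:
Apply the surveyor's formula: 2A = Σ (x_i·y_{i+1} − x_{i+1}·y_i), indices taken mod 4.
P_1→P_2: (-7)(-11) − (-9)(9) = 158
P_2→P_3: (-9)(-6) − (-4)(-11) = 10
P_3→P_4: (-4)(-6) − (10)(-6) = 84
P_4→P_1: (10)(9) − (-7)(-6) = 48
Σ = 300
Area = |Σ|/2 = 150.
Hole:
Σ = (5) + (4) + (0) + (0) = 9
Area = |Σ|/2 = 4.5.
Net area = 150 − 4.5 = 145.5.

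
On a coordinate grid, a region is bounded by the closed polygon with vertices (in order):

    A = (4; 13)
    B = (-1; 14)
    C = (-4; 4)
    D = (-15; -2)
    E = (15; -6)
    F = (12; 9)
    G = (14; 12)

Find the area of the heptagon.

334

Apply the surveyor's formula: 2A = Σ (x_i·y_{i+1} − x_{i+1}·y_i), indices taken mod 7.
Σ = (69) + (52) + (68) + (120) + (207) + (18) + (134) = 668
Area = |Σ|/2 = 334.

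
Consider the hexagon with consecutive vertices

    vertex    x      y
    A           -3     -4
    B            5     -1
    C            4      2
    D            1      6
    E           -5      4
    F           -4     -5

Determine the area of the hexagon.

A→B: (-3)(-1) − (5)(-4) = 23
B→C: (5)(2) − (4)(-1) = 14
C→D: (4)(6) − (1)(2) = 22
D→E: (1)(4) − (-5)(6) = 34
E→F: (-5)(-5) − (-4)(4) = 41
F→A: (-4)(-4) − (-3)(-5) = 1
Σ = 135
Area = |Σ|/2 = 67.5.

67.5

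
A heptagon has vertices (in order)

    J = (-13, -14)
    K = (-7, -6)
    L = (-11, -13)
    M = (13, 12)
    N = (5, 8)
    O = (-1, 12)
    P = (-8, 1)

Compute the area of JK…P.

Cross-terms: -20, 25, 37, 44, 68, 95, 125  ⇒  Σ = 374
Area = |Σ|/2 = 187.

187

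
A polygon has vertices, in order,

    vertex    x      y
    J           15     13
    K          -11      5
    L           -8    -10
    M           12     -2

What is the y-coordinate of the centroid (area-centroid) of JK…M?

26/15

Apply the surveyor's formula. First the cross-terms c_i = x_i·y_{i+1} − x_{i+1}·y_i:
  218, 150, 136, 186  ⇒  2A = 690, A = 345.
Then Σ (y_i + y_{i+1})·c_i = 3588, so ȳ = 3588 / (6·345) = 26/15.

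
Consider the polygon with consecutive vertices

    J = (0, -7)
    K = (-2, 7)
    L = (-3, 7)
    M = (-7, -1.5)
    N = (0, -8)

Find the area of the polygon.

51.25

Apply the shoelace (surveyor's) formula: 2A = Σ (x_i·y_{i+1} − x_{i+1}·y_i), indices taken mod 5.
Σ = (-14) + (7) + (53.5) + (56) + (0) = 102.5
Area = |Σ|/2 = 51.25.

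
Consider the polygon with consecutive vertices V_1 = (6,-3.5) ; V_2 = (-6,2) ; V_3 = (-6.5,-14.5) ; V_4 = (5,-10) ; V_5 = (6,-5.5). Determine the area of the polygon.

136.5

Apply the shoelace (surveyor's) formula: 2A = Σ (x_i·y_{i+1} − x_{i+1}·y_i), indices taken mod 5.
Σ = (-9) + (100) + (137.5) + (32.5) + (12) = 273
Area = |Σ|/2 = 136.5.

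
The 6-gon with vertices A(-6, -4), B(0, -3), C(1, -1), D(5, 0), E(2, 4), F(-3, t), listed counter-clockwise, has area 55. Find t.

The doubled signed area Σ (x_i y_{i+1} − x_{i+1} y_i) is linear in t.
With t=0 it equals 70; the coefficient of t is 8 (from the two edges through F).
So 8·t + 70 = 2·55 = 110 ⇒ t = 5.

5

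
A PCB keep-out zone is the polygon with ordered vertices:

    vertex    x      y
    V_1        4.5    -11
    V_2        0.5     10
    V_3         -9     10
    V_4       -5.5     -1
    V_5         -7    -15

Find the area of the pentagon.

Apply Gauss's area formula: 2A = Σ (x_i·y_{i+1} − x_{i+1}·y_i), indices taken mod 5.
Cross-terms: 50.5, 95, 64, 75.5, 144.5  ⇒  Σ = 429.5
Area = |Σ|/2 = 214.75.

214.75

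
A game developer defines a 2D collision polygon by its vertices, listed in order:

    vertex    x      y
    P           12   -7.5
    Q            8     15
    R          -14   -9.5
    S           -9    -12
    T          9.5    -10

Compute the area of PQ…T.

Apply Gauss's area formula: 2A = Σ (x_i·y_{i+1} − x_{i+1}·y_i), indices taken mod 5.
P→Q: (12)(15) − (8)(-7.5) = 240
Q→R: (8)(-9.5) − (-14)(15) = 134
R→S: (-14)(-12) − (-9)(-9.5) = 82.5
S→T: (-9)(-10) − (9.5)(-12) = 204
T→P: (9.5)(-7.5) − (12)(-10) = 48.75
Σ = 709.25
Area = |Σ|/2 = 354.625.

354.625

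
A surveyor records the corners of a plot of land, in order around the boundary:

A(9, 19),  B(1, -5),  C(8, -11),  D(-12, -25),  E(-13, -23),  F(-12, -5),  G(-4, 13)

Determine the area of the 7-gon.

498

Cross-terms: -64, 29, -332, -49, -211, -176, -193  ⇒  Σ = -996
Area = |Σ|/2 = 498.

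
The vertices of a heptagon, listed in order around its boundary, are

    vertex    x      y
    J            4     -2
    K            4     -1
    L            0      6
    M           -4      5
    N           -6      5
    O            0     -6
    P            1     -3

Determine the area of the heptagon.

57

Apply the surveyor's formula: 2A = Σ (x_i·y_{i+1} − x_{i+1}·y_i), indices taken mod 7.
Σ = (4) + (24) + (24) + (10) + (36) + (6) + (10) = 114
Area = |Σ|/2 = 57.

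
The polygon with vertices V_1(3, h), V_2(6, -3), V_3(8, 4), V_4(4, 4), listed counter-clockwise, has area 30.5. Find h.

-9

The doubled signed area Σ (x_i y_{i+1} − x_{i+1} y_i) is linear in h.
With h=0 it equals 43; the coefficient of h is -2 (from the two edges through V_1).
So -2·h + 43 = 2·30.5 = 61 ⇒ h = -9.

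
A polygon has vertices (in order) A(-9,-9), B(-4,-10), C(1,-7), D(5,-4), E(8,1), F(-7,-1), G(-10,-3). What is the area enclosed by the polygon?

116.5

Apply the shoelace (surveyor's) formula: 2A = Σ (x_i·y_{i+1} − x_{i+1}·y_i), indices taken mod 7.
Σ = (54) + (38) + (31) + (37) + (-1) + (11) + (63) = 233
Area = |Σ|/2 = 116.5.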